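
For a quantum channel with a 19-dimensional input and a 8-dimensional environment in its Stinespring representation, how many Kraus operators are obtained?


Tracing out the environment in an orthonormal basis {|i>_E} gives Kraus operators K_i = <i|_E U |0>_E.
Number of Kraus operators = dim(H_env) = d_env
= 8

8


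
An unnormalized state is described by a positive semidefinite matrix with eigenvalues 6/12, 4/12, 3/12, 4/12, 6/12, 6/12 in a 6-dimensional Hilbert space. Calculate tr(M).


tr(M) = sum of eigenvalues
= 6/12 + 4/12 + 3/12 + 4/12 + 6/12 + 6/12
= 29/12
= 2.4167

2.4167


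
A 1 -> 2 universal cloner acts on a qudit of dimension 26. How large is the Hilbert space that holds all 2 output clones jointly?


Output space = H^(tensor 2) where dim(H) = 26
dim = 26^2
= 676

676


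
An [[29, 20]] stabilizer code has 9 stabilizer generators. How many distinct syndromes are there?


Each stabilizer generator gives a binary (+1 or -1) measurement outcome.
With 9 independent generators:
Total syndromes = 2^9
= 512

512


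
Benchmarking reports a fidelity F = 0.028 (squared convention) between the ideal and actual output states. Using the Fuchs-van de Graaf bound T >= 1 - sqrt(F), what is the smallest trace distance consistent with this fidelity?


Fuchs-van de Graaf (squared-fidelity convention): 1 - sqrt(F) <= T <= sqrt(1 - F).
Lower bound: T >= 1 - sqrt(F)
sqrt(F) = sqrt(0.028) = 0.1673
T >= 1 - 0.1673
T >= 0.8327

0.8327


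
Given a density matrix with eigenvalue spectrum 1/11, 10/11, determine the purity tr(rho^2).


tr(rho^2) = sum of eigenvalues squared
= (1/11)^2 + (10/11)^2
= (1 + 100) / 121
= 101/121
= 0.8347

0.8347


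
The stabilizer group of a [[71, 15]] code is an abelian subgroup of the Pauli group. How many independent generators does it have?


For an [[n,k]] stabilizer code:
Number of stabilizer generators = n - k
= 71 - 15
= 56

56


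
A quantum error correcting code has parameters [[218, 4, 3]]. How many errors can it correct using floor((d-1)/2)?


Code parameters: [[218, 4, 3]], distance d = 3.
Number of correctable errors = floor((d-1)/2)
= floor((3 - 1)/2)
= floor(2/2)
= 1

1


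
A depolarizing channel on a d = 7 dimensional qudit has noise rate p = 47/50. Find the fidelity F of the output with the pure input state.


F = (1-p) + p/d
= (1 - 0.9400) + 0.9400/7
= 0.0600 + 0.1343
= 0.1943

0.1943


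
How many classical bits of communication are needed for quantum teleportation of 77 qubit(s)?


Quantum teleportation requires 2 classical bits per qubit teleported.
77 qubit(s) -> 2 * 77 = 154 classical bits

154


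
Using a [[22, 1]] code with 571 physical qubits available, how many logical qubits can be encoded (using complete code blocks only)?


Each code block uses 22 physical qubits for 1 logical qubit(s).
Number of complete blocks = floor(571 / 22) = 25
Logical qubits = 25 * 1
= 25

25


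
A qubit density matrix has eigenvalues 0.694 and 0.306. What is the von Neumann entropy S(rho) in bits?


S = -p*log2(p) - (1-p)*log2(1-p)
p = 0.6940, 1-p = 0.3060
= -0.6940 * log2(0.6940) - 0.3060 * log2(0.3060)
= -(-0.3657) - (-0.5228)
= 0.8885

0.8885


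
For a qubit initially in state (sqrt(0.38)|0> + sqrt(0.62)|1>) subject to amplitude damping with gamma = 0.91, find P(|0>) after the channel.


For amplitude damping with parameter gamma on state sqrt(a)|0> + sqrt(b)|1>:
alpha^2 = 0.38, beta^2 = 0.62
P(|0>) = alpha^2 + gamma * beta^2
= 0.38 + 0.91 * 0.62
= 0.38 + 0.5642
= 0.9442

0.9442


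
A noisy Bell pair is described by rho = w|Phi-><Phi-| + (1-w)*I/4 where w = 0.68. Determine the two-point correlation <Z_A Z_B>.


|Phi-> = (|00> - |11>)/sqrt(2)
For the pure Bell state, <Z_A Z_B> = +1 (Bell-state Pauli correlator).
The maximally-mixed part I/4 has tr(I/4 * P tensor P) = 0 for any traceless Pauli P.
So <Z_A Z_B>_rho = w * (+1) + (1 - w) * 0
= 0.68 * (+1)
= 0.6800

0.6800


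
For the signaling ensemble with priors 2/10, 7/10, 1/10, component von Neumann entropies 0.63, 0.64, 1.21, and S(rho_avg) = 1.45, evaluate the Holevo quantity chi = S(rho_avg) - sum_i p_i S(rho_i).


chi = S(rho) - sum_i p_i * S(rho_i)
Weighted entropy = 2/10 * 0.63 + 7/10 * 0.64 + 1/10 * 1.21
= 0.6950
chi = 1.45 - 0.6950
= 0.7550

0.7550


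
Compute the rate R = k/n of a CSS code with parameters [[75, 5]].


Code rate R = k/n
= 5/75
= 0.0667

0.0667


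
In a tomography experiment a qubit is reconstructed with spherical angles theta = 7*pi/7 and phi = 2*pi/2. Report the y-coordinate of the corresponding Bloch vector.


theta = 3.1416, phi = 3.1416
r_y = sin(theta)*sin(phi) = 0.0000 * 0.0000
r_y = 0.0000

0.0000


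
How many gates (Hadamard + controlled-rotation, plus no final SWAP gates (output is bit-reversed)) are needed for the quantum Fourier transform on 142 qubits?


Hadamard gates: 142
Controlled rotations: n*(n-1)/2 = 142*141/2 = 10011
SWAP gates: 0 (omitted)
Total = 142 + 10011
= 10153

10153


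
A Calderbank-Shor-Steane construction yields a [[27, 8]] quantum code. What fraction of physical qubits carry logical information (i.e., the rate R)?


Code rate R = k/n
= 8/27
= 0.2963

0.2963


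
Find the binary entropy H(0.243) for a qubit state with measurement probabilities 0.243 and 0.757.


S = -p*log2(p) - (1-p)*log2(1-p)
p = 0.2430, 1-p = 0.7570
= -0.2430 * log2(0.2430) - 0.7570 * log2(0.7570)
= -(-0.4960) - (-0.3040)
= 0.8000

0.8000


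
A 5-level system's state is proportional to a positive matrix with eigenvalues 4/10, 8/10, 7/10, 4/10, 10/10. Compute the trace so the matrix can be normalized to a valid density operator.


tr(M) = sum of eigenvalues
= 4/10 + 8/10 + 7/10 + 4/10 + 10/10
= 33/10
= 3.3000

3.3000


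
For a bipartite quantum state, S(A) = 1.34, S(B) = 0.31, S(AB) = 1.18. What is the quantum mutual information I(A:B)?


I(A:B) = S(A) + S(B) - S(AB)
= 1.34 + 0.31 - 1.18
= 0.4700

0.4700


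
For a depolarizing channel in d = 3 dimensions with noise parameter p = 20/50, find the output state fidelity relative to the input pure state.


F = (1-p) + p/d
= (1 - 0.4000) + 0.4000/3
= 0.6000 + 0.1333
= 0.7333

0.7333


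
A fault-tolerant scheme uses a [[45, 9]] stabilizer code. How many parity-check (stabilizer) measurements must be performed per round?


For an [[n,k]] stabilizer code:
Number of stabilizer generators = n - k
= 45 - 9
= 36

36


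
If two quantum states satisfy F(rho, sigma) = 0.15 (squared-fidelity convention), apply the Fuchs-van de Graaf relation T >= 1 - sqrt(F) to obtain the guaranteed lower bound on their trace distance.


Fuchs-van de Graaf (squared-fidelity convention): 1 - sqrt(F) <= T <= sqrt(1 - F).
Lower bound: T >= 1 - sqrt(F)
sqrt(F) = sqrt(0.15) = 0.3873
T >= 1 - 0.3873
T >= 0.6127

0.6127


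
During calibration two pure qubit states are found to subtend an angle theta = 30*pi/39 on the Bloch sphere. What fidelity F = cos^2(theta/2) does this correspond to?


For states separated by angle theta on Bloch sphere:
F = cos^2(theta/2)
theta = 30*pi/39 = 2.4166
theta/2 = 1.2083
cos(theta/2) = 0.3546
F = 0.1257

0.1257


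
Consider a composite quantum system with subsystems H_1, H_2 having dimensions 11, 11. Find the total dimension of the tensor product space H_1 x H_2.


dim(H_1 x H_2) = 11 * 11
= 121

121


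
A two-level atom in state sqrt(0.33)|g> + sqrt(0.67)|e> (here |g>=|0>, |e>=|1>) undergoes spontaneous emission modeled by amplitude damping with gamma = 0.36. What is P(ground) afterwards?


For amplitude damping with parameter gamma on state sqrt(a)|0> + sqrt(b)|1>:
alpha^2 = 0.33, beta^2 = 0.67
P(|0>) = alpha^2 + gamma * beta^2
= 0.33 + 0.36 * 0.67
= 0.33 + 0.2412
= 0.5712

0.5712


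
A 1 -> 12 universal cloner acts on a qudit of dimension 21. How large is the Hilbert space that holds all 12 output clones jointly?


Output space = H^(tensor 12) where dim(H) = 21
dim = 21^12
= 441 (after 2 factors)
= 9261 (after 3 factors)
= 194481 (after 4 factors)
= 4084101 (after 5 factors)
= 85766121 (after 6 factors)
= 1801088541 (after 7 factors)
= 37822859361 (after 8 factors)
= 794280046581 (after 9 factors)
= 16679880978201 (after 10 factors)
= 350277500542221 (after 11 factors)
= 7355827511386641 (after 12 factors)
= 7355827511386641

7355827511386641


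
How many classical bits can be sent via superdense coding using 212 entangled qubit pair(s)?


Superdense coding allows 2 classical bits per shared entangled pair.
212 pair(s) -> 2 * 212 = 424 classical bits

424


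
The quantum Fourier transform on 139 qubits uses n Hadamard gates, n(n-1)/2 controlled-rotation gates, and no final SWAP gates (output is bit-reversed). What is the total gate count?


Hadamard gates: 139
Controlled rotations: n*(n-1)/2 = 139*138/2 = 9591
SWAP gates: 0 (omitted)
Total = 139 + 9591
= 9730

9730


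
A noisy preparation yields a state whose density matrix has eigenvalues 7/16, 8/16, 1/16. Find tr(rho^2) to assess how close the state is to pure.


tr(rho^2) = sum of eigenvalues squared
= (7/16)^2 + (8/16)^2 + (1/16)^2
= (49 + 64 + 1) / 256
= 114/256
= 0.4453

0.4453


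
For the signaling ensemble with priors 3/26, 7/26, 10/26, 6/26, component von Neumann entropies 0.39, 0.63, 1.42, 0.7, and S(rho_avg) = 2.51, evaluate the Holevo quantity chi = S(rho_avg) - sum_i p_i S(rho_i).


chi = S(rho) - sum_i p_i * S(rho_i)
Weighted entropy = 3/26 * 0.39 + 7/26 * 0.63 + 10/26 * 1.42 + 6/26 * 0.7
= 0.9223
chi = 2.51 - 0.9223
= 1.5877

1.5877


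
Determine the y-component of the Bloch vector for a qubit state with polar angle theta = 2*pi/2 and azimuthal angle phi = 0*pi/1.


theta = 3.1416, phi = 0.0000
r_y = sin(theta)*sin(phi) = 0.0000 * 0.0000
r_y = 0.0000

0.0000


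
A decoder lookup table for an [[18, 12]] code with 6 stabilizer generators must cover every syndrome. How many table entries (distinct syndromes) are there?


Each stabilizer generator gives a binary (+1 or -1) measurement outcome.
With 6 independent generators:
Total syndromes = 2^6
= 64

64


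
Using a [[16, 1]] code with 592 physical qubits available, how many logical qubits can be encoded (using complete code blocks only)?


Each code block uses 16 physical qubits for 1 logical qubit(s).
Number of complete blocks = floor(592 / 16) = 37
Logical qubits = 37 * 1
= 37

37


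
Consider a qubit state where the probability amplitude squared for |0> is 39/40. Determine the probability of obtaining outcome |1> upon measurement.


|alpha|^2 = 39/40 = 0.9750
|beta|^2 = 1 - 39/40 = 1/40 = 0.0250
P(|1>) = |beta|^2 = 0.0250

0.0250


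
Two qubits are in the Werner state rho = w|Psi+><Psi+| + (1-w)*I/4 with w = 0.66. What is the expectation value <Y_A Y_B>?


|Psi+> = (|01> + |10>)/sqrt(2)
For the pure Bell state, <Y_A Y_B> = +1 (Bell-state Pauli correlator).
The maximally-mixed part I/4 has tr(I/4 * P tensor P) = 0 for any traceless Pauli P.
So <Y_A Y_B>_rho = w * (+1) + (1 - w) * 0
= 0.66 * (+1)
= 0.6600

0.6600


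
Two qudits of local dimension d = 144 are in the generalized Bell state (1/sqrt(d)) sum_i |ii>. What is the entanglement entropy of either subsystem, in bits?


For a maximally entangled state in d x d:
S = log2(d) = log2(144)
= 7.1699

7.1699


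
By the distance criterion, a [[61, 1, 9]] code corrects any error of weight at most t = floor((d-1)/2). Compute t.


Code parameters: [[61, 1, 9]], distance d = 9.
Number of correctable errors = floor((d-1)/2)
= floor((9 - 1)/2)
= floor(8/2)
= 4

4


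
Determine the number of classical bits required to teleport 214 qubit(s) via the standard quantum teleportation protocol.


Quantum teleportation requires 2 classical bits per qubit teleported.
214 qubit(s) -> 2 * 214 = 428 classical bits

428


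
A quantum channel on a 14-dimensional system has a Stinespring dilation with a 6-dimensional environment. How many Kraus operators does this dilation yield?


Tracing out the environment in an orthonormal basis {|i>_E} gives Kraus operators K_i = <i|_E U |0>_E.
Number of Kraus operators = dim(H_env) = d_env
= 6

6


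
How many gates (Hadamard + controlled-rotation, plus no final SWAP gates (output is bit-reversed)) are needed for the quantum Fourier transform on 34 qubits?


Hadamard gates: 34
Controlled rotations: n*(n-1)/2 = 34*33/2 = 561
SWAP gates: 0 (omitted)
Total = 34 + 561
= 595

595


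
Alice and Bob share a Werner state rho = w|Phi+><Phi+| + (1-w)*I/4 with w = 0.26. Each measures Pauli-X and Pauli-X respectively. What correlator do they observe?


|Phi+> = (|00> + |11>)/sqrt(2)
For the pure Bell state, <X_A X_B> = +1 (Bell-state Pauli correlator).
The maximally-mixed part I/4 has tr(I/4 * P tensor P) = 0 for any traceless Pauli P.
So <X_A X_B>_rho = w * (+1) + (1 - w) * 0
= 0.26 * (+1)
= 0.2600

0.2600


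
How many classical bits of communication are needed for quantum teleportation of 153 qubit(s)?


Quantum teleportation requires 2 classical bits per qubit teleported.
153 qubit(s) -> 2 * 153 = 306 classical bits

306


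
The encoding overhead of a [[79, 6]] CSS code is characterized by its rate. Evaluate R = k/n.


Code rate R = k/n
= 6/79
= 0.0759

0.0759


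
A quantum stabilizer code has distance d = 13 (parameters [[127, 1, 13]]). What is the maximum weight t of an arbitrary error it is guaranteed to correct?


Code parameters: [[127, 1, 13]], distance d = 13.
Number of correctable errors = floor((d-1)/2)
= floor((13 - 1)/2)
= floor(12/2)
= 6

6


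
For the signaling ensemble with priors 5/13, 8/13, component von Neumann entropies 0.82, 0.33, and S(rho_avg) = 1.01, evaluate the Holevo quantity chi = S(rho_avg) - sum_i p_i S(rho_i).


chi = S(rho) - sum_i p_i * S(rho_i)
Weighted entropy = 5/13 * 0.82 + 8/13 * 0.33
= 0.5185
chi = 1.01 - 0.5185
= 0.4915

0.4915


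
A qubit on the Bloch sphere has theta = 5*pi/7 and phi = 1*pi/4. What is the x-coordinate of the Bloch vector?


theta = 2.2440, phi = 0.7854
r_x = sin(theta)*cos(phi) = 0.7818 * 0.7071
r_x = 0.5528

0.5528


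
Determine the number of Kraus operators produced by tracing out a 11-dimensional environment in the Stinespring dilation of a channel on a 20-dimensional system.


Tracing out the environment in an orthonormal basis {|i>_E} gives Kraus operators K_i = <i|_E U |0>_E.
Number of Kraus operators = dim(H_env) = d_env
= 11

11


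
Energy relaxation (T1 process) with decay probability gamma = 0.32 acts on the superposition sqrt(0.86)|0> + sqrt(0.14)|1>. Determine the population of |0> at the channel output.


For amplitude damping with parameter gamma on state sqrt(a)|0> + sqrt(b)|1>:
alpha^2 = 0.86, beta^2 = 0.14
P(|0>) = alpha^2 + gamma * beta^2
= 0.86 + 0.32 * 0.14
= 0.86 + 0.0448
= 0.9048

0.9048


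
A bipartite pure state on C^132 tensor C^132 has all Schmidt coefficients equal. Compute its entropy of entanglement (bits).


For a maximally entangled state in d x d:
S = log2(d) = log2(132)
= 7.0444

7.0444


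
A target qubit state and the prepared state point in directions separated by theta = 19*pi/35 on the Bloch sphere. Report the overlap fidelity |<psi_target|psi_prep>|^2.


For states separated by angle theta on Bloch sphere:
F = cos^2(theta/2)
theta = 19*pi/35 = 1.7054
theta/2 = 0.8527
cos(theta/2) = 0.6579
F = 0.4329

0.4329


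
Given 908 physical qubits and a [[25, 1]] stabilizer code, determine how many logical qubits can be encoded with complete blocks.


Each code block uses 25 physical qubits for 1 logical qubit(s).
Number of complete blocks = floor(908 / 25) = 36
Logical qubits = 36 * 1
= 36

36


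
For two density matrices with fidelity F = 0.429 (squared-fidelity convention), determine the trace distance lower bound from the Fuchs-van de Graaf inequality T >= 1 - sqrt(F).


Fuchs-van de Graaf (squared-fidelity convention): 1 - sqrt(F) <= T <= sqrt(1 - F).
Lower bound: T >= 1 - sqrt(F)
sqrt(F) = sqrt(0.429) = 0.6550
T >= 1 - 0.6550
T >= 0.3450

0.3450


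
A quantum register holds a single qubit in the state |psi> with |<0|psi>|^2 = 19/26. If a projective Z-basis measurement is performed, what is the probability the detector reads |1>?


|alpha|^2 = 19/26 = 0.7308
|beta|^2 = 1 - 19/26 = 7/26 = 0.2692
P(|1>) = |beta|^2 = 0.2692

0.2692


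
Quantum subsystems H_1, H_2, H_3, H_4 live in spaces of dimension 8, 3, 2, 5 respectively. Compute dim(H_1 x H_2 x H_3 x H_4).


dim(H_1 x H_2 x H_3 x H_4) = 8 * 3 * 2 * 5
= 24 * 2 * 5
= 48 * 5
= 240

240


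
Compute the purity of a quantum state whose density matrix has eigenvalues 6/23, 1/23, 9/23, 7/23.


tr(rho^2) = sum of eigenvalues squared
= (6/23)^2 + (1/23)^2 + (9/23)^2 + (7/23)^2
= (36 + 1 + 81 + 49) / 529
= 167/529
= 0.3157

0.3157


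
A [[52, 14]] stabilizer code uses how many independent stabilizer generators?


For an [[n,k]] stabilizer code:
Number of stabilizer generators = n - k
= 52 - 14
= 38

38


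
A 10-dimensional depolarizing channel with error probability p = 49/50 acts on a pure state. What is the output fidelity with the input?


F = (1-p) + p/d
= (1 - 0.9800) + 0.9800/10
= 0.0200 + 0.0980
= 0.1180

0.1180


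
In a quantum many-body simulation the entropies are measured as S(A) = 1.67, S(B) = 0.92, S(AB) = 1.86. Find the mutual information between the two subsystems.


I(A:B) = S(A) + S(B) - S(AB)
= 1.67 + 0.92 - 1.86
= 0.7300

0.7300


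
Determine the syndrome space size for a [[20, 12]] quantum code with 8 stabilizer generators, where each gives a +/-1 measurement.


Each stabilizer generator gives a binary (+1 or -1) measurement outcome.
With 8 independent generators:
Total syndromes = 2^8
= 256

256


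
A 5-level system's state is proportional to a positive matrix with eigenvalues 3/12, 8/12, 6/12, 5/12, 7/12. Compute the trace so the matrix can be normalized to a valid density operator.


tr(M) = sum of eigenvalues
= 3/12 + 8/12 + 6/12 + 5/12 + 7/12
= 29/12
= 2.4167

2.4167


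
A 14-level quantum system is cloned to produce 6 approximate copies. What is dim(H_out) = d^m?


Output space = H^(tensor 6) where dim(H) = 14
dim = 14^6
= 196 (after 2 factors)
= 2744 (after 3 factors)
= 38416 (after 4 factors)
= 537824 (after 5 factors)
= 7529536 (after 6 factors)
= 7529536

7529536


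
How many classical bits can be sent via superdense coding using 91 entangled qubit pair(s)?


Superdense coding allows 2 classical bits per shared entangled pair.
91 pair(s) -> 2 * 91 = 182 classical bits

182


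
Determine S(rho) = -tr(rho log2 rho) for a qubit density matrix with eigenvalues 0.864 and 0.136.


S = -p*log2(p) - (1-p)*log2(1-p)
p = 0.8640, 1-p = 0.1360
= -0.8640 * log2(0.8640) - 0.1360 * log2(0.1360)
= -(-0.1822) - (-0.3915)
= 0.5737

0.5737


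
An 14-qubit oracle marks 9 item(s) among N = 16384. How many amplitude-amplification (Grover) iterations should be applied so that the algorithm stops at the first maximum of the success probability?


After j Grover iterations the success probability is P(j) = sin^2((2j+1)*theta), where sin(theta) = sqrt(k/N).
N = 2^14 = 16384, k = 9
sin(theta) = sqrt(k/N) = 0.0234375
theta = arcsin(sqrt(k/N)) = 0.0234396463 rad
P(j) reaches its first maximum when (2j+1)*theta is as close as possible to pi/2, i.e. j = round(pi/(4*theta) - 1/2).
pi/(4*theta) - 1/2 = 33.0073
(For comparison, the common estimate pi/4 * sqrt(N/k) = 33.5103; the exact maximiser is used here.)
Optimal iterations = 33

33


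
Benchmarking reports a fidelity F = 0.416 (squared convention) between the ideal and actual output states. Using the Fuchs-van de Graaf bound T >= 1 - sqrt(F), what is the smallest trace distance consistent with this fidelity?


Fuchs-van de Graaf (squared-fidelity convention): 1 - sqrt(F) <= T <= sqrt(1 - F).
Lower bound: T >= 1 - sqrt(F)
sqrt(F) = sqrt(0.416) = 0.6450
T >= 1 - 0.6450
T >= 0.3550

0.3550


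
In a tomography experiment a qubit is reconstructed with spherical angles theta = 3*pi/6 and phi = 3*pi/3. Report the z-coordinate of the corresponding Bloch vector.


theta = 1.5708, phi = 3.1416
r_z = cos(theta) = 0.0000

0.0000


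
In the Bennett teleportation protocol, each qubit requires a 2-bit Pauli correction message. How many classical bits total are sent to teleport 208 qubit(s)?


Quantum teleportation requires 2 classical bits per qubit teleported.
208 qubit(s) -> 2 * 208 = 416 classical bits

416


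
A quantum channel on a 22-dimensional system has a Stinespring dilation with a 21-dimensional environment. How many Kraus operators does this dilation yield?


Tracing out the environment in an orthonormal basis {|i>_E} gives Kraus operators K_i = <i|_E U |0>_E.
Number of Kraus operators = dim(H_env) = d_env
= 21

21


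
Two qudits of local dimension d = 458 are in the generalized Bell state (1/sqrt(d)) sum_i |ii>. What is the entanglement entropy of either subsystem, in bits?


For a maximally entangled state in d x d:
S = log2(d) = log2(458)
= 8.8392

8.8392


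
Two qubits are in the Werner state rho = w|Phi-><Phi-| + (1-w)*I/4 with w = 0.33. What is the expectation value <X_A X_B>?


|Phi-> = (|00> - |11>)/sqrt(2)
For the pure Bell state, <X_A X_B> = -1 (Bell-state Pauli correlator).
The maximally-mixed part I/4 has tr(I/4 * P tensor P) = 0 for any traceless Pauli P.
So <X_A X_B>_rho = w * (-1) + (1 - w) * 0
= 0.33 * (-1)
= -0.3300

-0.3300


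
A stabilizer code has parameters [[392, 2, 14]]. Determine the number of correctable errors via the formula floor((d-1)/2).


Code parameters: [[392, 2, 14]], distance d = 14.
Number of correctable errors = floor((d-1)/2)
= floor((14 - 1)/2)
= floor(13/2)
= 6

6


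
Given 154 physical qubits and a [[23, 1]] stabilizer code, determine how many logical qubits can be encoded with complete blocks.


Each code block uses 23 physical qubits for 1 logical qubit(s).
Number of complete blocks = floor(154 / 23) = 6
Logical qubits = 6 * 1
= 6

6


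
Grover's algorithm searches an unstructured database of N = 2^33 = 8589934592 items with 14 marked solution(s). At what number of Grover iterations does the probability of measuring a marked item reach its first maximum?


After j Grover iterations the success probability is P(j) = sin^2((2j+1)*theta), where sin(theta) = sqrt(k/N).
N = 2^33 = 8589934592, k = 14
sin(theta) = sqrt(k/N) = 4.037096117e-05
theta = arcsin(sqrt(k/N)) = 4.037096118e-05 rad
P(j) reaches its first maximum when (2j+1)*theta is as close as possible to pi/2, i.e. j = round(pi/(4*theta) - 1/2).
pi/(4*theta) - 1/2 = 19454.0322
(For comparison, the common estimate pi/4 * sqrt(N/k) = 19454.5322; the exact maximiser is used here.)
Optimal iterations = 19454

19454


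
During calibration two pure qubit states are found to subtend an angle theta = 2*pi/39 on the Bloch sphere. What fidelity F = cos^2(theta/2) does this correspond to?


For states separated by angle theta on Bloch sphere:
F = cos^2(theta/2)
theta = 2*pi/39 = 0.1611
theta/2 = 0.0806
cos(theta/2) = 0.9968
F = 0.9935

0.9935


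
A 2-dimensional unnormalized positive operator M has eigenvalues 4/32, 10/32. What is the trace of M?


tr(M) = sum of eigenvalues
= 4/32 + 10/32
= 14/32
= 0.4375

0.4375


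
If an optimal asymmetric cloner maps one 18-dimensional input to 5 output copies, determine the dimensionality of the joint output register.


Output space = H^(tensor 5) where dim(H) = 18
dim = 18^5
= 324 (after 2 factors)
= 5832 (after 3 factors)
= 104976 (after 4 factors)
= 1889568 (after 5 factors)
= 1889568

1889568


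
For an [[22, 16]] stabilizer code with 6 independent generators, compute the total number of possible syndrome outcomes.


Each stabilizer generator gives a binary (+1 or -1) measurement outcome.
With 6 independent generators:
Total syndromes = 2^6
= 64

64


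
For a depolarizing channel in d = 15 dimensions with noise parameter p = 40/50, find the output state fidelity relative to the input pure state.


F = (1-p) + p/d
= (1 - 0.8000) + 0.8000/15
= 0.2000 + 0.0533
= 0.2533

0.2533


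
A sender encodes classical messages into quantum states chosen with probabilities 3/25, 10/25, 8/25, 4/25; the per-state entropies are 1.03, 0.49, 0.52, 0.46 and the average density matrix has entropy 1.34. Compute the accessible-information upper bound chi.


chi = S(rho) - sum_i p_i * S(rho_i)
Weighted entropy = 3/25 * 1.03 + 10/25 * 0.49 + 8/25 * 0.52 + 4/25 * 0.46
= 0.5596
chi = 1.34 - 0.5596
= 0.7804

0.7804


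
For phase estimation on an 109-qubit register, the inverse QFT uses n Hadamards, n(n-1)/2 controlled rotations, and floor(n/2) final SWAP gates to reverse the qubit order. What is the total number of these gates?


Hadamard gates: 109
Controlled rotations: n*(n-1)/2 = 109*108/2 = 5886
SWAP gates: floor(n/2) = floor(109/2) = 54
Total = 109 + 5886 + 54
= 6049

6049


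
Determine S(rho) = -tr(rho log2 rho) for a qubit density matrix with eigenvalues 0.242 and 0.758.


S = -p*log2(p) - (1-p)*log2(1-p)
p = 0.2420, 1-p = 0.7580
= -0.2420 * log2(0.2420) - 0.7580 * log2(0.7580)
= -(-0.4954) - (-0.3030)
= 0.7984

0.7984


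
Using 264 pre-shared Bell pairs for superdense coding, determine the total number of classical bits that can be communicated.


Superdense coding allows 2 classical bits per shared entangled pair.
264 pair(s) -> 2 * 264 = 528 classical bits

528


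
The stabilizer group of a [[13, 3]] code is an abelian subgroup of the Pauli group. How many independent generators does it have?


For an [[n,k]] stabilizer code:
Number of stabilizer generators = n - k
= 13 - 3
= 10

10


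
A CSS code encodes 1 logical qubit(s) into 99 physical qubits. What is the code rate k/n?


Code rate R = k/n
= 1/99
= 0.0101

0.0101


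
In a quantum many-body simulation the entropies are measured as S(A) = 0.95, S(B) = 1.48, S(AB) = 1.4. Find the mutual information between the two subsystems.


I(A:B) = S(A) + S(B) - S(AB)
= 0.95 + 1.48 - 1.4
= 1.0300

1.0300


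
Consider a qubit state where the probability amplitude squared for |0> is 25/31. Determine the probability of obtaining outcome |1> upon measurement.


|alpha|^2 = 25/31 = 0.8065
|beta|^2 = 1 - 25/31 = 6/31 = 0.1935
P(|1>) = |beta|^2 = 0.1935

0.1935


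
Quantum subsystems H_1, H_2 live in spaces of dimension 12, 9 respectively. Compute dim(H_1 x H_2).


dim(H_1 x H_2) = 12 * 9
= 108

108


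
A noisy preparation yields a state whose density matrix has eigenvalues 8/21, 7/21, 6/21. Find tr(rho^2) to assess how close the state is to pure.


tr(rho^2) = sum of eigenvalues squared
= (8/21)^2 + (7/21)^2 + (6/21)^2
= (64 + 49 + 36) / 441
= 149/441
= 0.3379

0.3379


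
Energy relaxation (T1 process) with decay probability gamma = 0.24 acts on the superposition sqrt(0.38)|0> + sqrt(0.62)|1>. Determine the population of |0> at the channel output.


For amplitude damping with parameter gamma on state sqrt(a)|0> + sqrt(b)|1>:
alpha^2 = 0.38, beta^2 = 0.62
P(|0>) = alpha^2 + gamma * beta^2
= 0.38 + 0.24 * 0.62
= 0.38 + 0.1488
= 0.5288

0.5288


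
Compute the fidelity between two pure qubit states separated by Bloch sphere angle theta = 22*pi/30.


For states separated by angle theta on Bloch sphere:
F = cos^2(theta/2)
theta = 22*pi/30 = 2.3038
theta/2 = 1.1519
cos(theta/2) = 0.4067
F = 0.1654

0.1654


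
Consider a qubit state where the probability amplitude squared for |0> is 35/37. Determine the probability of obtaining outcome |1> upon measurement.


|alpha|^2 = 35/37 = 0.9459
|beta|^2 = 1 - 35/37 = 2/37 = 0.0541
P(|1>) = |beta|^2 = 0.0541

0.0541


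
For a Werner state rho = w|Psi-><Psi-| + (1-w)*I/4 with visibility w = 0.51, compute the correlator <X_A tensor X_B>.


|Psi-> = (|01> - |10>)/sqrt(2)
For the pure Bell state, <X_A X_B> = -1 (Bell-state Pauli correlator).
The maximally-mixed part I/4 has tr(I/4 * P tensor P) = 0 for any traceless Pauli P.
So <X_A X_B>_rho = w * (-1) + (1 - w) * 0
= 0.51 * (-1)
= -0.5100

-0.5100


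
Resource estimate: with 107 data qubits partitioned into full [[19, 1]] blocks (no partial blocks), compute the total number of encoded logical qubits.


Each code block uses 19 physical qubits for 1 logical qubit(s).
Number of complete blocks = floor(107 / 19) = 5
Logical qubits = 5 * 1
= 5

5


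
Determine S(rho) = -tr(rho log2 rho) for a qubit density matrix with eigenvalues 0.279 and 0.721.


S = -p*log2(p) - (1-p)*log2(1-p)
p = 0.2790, 1-p = 0.7210
= -0.2790 * log2(0.2790) - 0.7210 * log2(0.7210)
= -(-0.5138) - (-0.3403)
= 0.8541

0.8541


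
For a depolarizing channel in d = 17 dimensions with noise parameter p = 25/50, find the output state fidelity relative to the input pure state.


F = (1-p) + p/d
= (1 - 0.5000) + 0.5000/17
= 0.5000 + 0.0294
= 0.5294

0.5294


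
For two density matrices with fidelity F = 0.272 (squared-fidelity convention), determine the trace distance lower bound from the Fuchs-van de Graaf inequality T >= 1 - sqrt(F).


Fuchs-van de Graaf (squared-fidelity convention): 1 - sqrt(F) <= T <= sqrt(1 - F).
Lower bound: T >= 1 - sqrt(F)
sqrt(F) = sqrt(0.272) = 0.5215
T >= 1 - 0.5215
T >= 0.4785

0.4785


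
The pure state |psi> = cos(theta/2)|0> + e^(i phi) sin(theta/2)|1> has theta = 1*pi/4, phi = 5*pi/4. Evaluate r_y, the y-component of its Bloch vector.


theta = 0.7854, phi = 3.9270
r_y = sin(theta)*sin(phi) = 0.7071 * -0.7071
r_y = -0.5000

-0.5000


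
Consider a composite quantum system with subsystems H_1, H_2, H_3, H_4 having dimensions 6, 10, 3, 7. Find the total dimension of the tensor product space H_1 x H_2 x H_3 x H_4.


dim(H_1 x H_2 x H_3 x H_4) = 6 * 10 * 3 * 7
= 60 * 3 * 7
= 180 * 7
= 1260

1260


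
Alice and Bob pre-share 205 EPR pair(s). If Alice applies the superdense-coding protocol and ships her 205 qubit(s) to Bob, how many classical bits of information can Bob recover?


Superdense coding allows 2 classical bits per shared entangled pair.
205 pair(s) -> 2 * 205 = 410 classical bits

410


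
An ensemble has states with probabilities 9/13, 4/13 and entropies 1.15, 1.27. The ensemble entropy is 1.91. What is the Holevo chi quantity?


chi = S(rho) - sum_i p_i * S(rho_i)
Weighted entropy = 9/13 * 1.15 + 4/13 * 1.27
= 1.1869
chi = 1.91 - 1.1869
= 0.7231

0.7231


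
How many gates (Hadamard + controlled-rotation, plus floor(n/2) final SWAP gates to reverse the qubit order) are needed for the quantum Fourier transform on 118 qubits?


Hadamard gates: 118
Controlled rotations: n*(n-1)/2 = 118*117/2 = 6903
SWAP gates: floor(n/2) = floor(118/2) = 59
Total = 118 + 6903 + 59
= 7080

7080


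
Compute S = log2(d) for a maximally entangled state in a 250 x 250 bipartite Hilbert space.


For a maximally entangled state in d x d:
S = log2(d) = log2(250)
= 7.9658

7.9658


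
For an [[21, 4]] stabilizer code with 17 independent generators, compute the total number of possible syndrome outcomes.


Each stabilizer generator gives a binary (+1 or -1) measurement outcome.
With 17 independent generators:
Total syndromes = 2^17
= 131072

131072


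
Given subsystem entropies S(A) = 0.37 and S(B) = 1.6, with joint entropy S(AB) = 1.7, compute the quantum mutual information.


I(A:B) = S(A) + S(B) - S(AB)
= 0.37 + 1.6 - 1.7
= 0.2700

0.2700


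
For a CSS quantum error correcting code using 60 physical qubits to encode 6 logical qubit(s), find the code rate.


Code rate R = k/n
= 6/60
= 0.1000

0.1000


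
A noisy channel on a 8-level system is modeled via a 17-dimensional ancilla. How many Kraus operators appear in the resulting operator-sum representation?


Tracing out the environment in an orthonormal basis {|i>_E} gives Kraus operators K_i = <i|_E U |0>_E.
Number of Kraus operators = dim(H_env) = d_env
= 17

17


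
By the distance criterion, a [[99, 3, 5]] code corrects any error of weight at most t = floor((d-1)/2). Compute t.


Code parameters: [[99, 3, 5]], distance d = 5.
Number of correctable errors = floor((d-1)/2)
= floor((5 - 1)/2)
= floor(4/2)
= 2

2


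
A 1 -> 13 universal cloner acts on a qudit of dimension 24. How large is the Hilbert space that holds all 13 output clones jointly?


Output space = H^(tensor 13) where dim(H) = 24
dim = 24^13
= 576 (after 2 factors)
= 13824 (after 3 factors)
= 331776 (after 4 factors)
= 7962624 (after 5 factors)
= 191102976 (after 6 factors)
= 4586471424 (after 7 factors)
= 110075314176 (after 8 factors)
= 2641807540224 (after 9 factors)
= 63403380965376 (after 10 factors)
= 1521681143169024 (after 11 factors)
= 36520347436056576 (after 12 factors)
= 876488338465357824 (after 13 factors)
= 876488338465357824

876488338465357824


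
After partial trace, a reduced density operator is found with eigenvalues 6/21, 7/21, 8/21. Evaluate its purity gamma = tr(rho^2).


tr(rho^2) = sum of eigenvalues squared
= (6/21)^2 + (7/21)^2 + (8/21)^2
= (36 + 49 + 64) / 441
= 149/441
= 0.3379

0.3379


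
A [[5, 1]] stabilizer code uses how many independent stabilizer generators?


For an [[n,k]] stabilizer code:
Number of stabilizer generators = n - k
= 5 - 1
= 4

4


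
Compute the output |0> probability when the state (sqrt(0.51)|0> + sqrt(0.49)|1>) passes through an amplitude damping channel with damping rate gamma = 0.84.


For amplitude damping with parameter gamma on state sqrt(a)|0> + sqrt(b)|1>:
alpha^2 = 0.51, beta^2 = 0.49
P(|0>) = alpha^2 + gamma * beta^2
= 0.51 + 0.84 * 0.49
= 0.51 + 0.4116
= 0.9216

0.9216


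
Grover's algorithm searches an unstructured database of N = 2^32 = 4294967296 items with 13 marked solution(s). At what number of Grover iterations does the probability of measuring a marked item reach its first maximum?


After j Grover iterations the success probability is P(j) = sin^2((2j+1)*theta), where sin(theta) = sqrt(k/N).
N = 2^32 = 4294967296, k = 13
sin(theta) = sqrt(k/N) = 5.501634637e-05
theta = arcsin(sqrt(k/N)) = 5.501634639e-05 rad
P(j) reaches its first maximum when (2j+1)*theta is as close as possible to pi/2, i.e. j = round(pi/(4*theta) - 1/2).
pi/(4*theta) - 1/2 = 14275.2238
(For comparison, the common estimate pi/4 * sqrt(N/k) = 14275.7238; the exact maximiser is used here.)
Optimal iterations = 14275

14275


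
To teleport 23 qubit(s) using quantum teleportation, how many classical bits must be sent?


Quantum teleportation requires 2 classical bits per qubit teleported.
23 qubit(s) -> 2 * 23 = 46 classical bits

46


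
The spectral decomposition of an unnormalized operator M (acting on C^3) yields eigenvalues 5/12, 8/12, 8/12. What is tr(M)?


tr(M) = sum of eigenvalues
= 5/12 + 8/12 + 8/12
= 21/12
= 1.7500

1.7500


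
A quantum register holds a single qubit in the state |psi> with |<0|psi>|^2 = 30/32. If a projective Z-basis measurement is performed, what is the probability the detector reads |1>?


|alpha|^2 = 30/32 = 0.9375
|beta|^2 = 1 - 30/32 = 2/32 = 0.0625
P(|1>) = |beta|^2 = 0.0625

0.0625


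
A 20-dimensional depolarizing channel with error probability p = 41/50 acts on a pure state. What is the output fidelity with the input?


F = (1-p) + p/d
= (1 - 0.8200) + 0.8200/20
= 0.1800 + 0.0410
= 0.2210

0.2210


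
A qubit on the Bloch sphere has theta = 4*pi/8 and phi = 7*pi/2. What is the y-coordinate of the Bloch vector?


theta = 1.5708, phi = 10.9956
r_y = sin(theta)*sin(phi) = 1.0000 * -1.0000
r_y = -1.0000

-1.0000


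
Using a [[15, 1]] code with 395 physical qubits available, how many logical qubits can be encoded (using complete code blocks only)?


Each code block uses 15 physical qubits for 1 logical qubit(s).
Number of complete blocks = floor(395 / 15) = 26
Logical qubits = 26 * 1
= 26

26


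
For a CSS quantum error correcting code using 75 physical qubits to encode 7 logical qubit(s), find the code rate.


Code rate R = k/n
= 7/75
= 0.0933

0.0933


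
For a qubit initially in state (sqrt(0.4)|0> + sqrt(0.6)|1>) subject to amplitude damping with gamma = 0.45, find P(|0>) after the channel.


For amplitude damping with parameter gamma on state sqrt(a)|0> + sqrt(b)|1>:
alpha^2 = 0.4, beta^2 = 0.6
P(|0>) = alpha^2 + gamma * beta^2
= 0.4 + 0.45 * 0.6
= 0.4 + 0.2700
= 0.6700

0.6700


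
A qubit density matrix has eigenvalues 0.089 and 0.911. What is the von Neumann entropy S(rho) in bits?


S = -p*log2(p) - (1-p)*log2(1-p)
p = 0.0890, 1-p = 0.9110
= -0.0890 * log2(0.0890) - 0.9110 * log2(0.9110)
= -(-0.3106) - (-0.1225)
= 0.4331

0.4331


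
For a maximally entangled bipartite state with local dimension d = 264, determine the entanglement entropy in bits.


For a maximally entangled state in d x d:
S = log2(d) = log2(264)
= 8.0444

8.0444


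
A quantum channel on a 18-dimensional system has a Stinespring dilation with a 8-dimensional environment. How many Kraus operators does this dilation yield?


Tracing out the environment in an orthonormal basis {|i>_E} gives Kraus operators K_i = <i|_E U |0>_E.
Number of Kraus operators = dim(H_env) = d_env
= 8

8


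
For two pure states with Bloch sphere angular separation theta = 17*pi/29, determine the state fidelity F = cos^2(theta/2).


For states separated by angle theta on Bloch sphere:
F = cos^2(theta/2)
theta = 17*pi/29 = 1.8416
theta/2 = 0.9208
cos(theta/2) = 0.6052
F = 0.3662

0.3662


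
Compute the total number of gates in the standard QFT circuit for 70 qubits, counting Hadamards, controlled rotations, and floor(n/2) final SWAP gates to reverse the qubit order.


Hadamard gates: 70
Controlled rotations: n*(n-1)/2 = 70*69/2 = 2415
SWAP gates: floor(n/2) = floor(70/2) = 35
Total = 70 + 2415 + 35
= 2520

2520


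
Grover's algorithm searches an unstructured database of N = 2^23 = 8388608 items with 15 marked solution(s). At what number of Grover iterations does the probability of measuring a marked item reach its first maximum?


After j Grover iterations the success probability is P(j) = sin^2((2j+1)*theta), where sin(theta) = sqrt(k/N).
N = 2^23 = 8388608, k = 15
sin(theta) = sqrt(k/N) = 0.001337213275
theta = arcsin(sqrt(k/N)) = 0.001337213674 rad
P(j) reaches its first maximum when (2j+1)*theta is as close as possible to pi/2, i.e. j = round(pi/(4*theta) - 1/2).
pi/(4*theta) - 1/2 = 586.8393
(For comparison, the common estimate pi/4 * sqrt(N/k) = 587.3395; the exact maximiser is used here.)
Optimal iterations = 587

587


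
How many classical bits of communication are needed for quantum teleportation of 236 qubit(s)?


Quantum teleportation requires 2 classical bits per qubit teleported.
236 qubit(s) -> 2 * 236 = 472 classical bits

472


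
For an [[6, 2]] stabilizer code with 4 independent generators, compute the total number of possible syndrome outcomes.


Each stabilizer generator gives a binary (+1 or -1) measurement outcome.
With 4 independent generators:
Total syndromes = 2^4
= 16

16


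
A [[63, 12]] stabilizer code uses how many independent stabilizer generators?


For an [[n,k]] stabilizer code:
Number of stabilizer generators = n - k
= 63 - 12
= 51

51


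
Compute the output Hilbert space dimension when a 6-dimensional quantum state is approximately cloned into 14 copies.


Output space = H^(tensor 14) where dim(H) = 6
dim = 6^14
= 36 (after 2 factors)
= 216 (after 3 factors)
= 1296 (after 4 factors)
= 7776 (after 5 factors)
= 46656 (after 6 factors)
= 279936 (after 7 factors)
= 1679616 (after 8 factors)
= 10077696 (after 9 factors)
= 60466176 (after 10 factors)
= 362797056 (after 11 factors)
= 2176782336 (after 12 factors)
= 13060694016 (after 13 factors)
= 78364164096 (after 14 factors)
= 78364164096

78364164096


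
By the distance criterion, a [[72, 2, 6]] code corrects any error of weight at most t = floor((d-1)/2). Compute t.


Code parameters: [[72, 2, 6]], distance d = 6.
Number of correctable errors = floor((d-1)/2)
= floor((6 - 1)/2)
= floor(5/2)
= 2

2


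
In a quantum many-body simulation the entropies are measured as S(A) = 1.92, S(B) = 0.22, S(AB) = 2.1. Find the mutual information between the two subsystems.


I(A:B) = S(A) + S(B) - S(AB)
= 1.92 + 0.22 - 2.1
= 0.0400

0.0400
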